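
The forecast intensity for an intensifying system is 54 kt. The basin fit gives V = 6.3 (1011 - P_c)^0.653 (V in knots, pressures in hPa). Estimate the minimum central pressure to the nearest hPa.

ΔP = (V / 6.3)^(1/0.653) = (54/6.3)^1.531.
54/6.3 = 8.571; 8.571^1.531 ≈ 26.85 hPa.
P_c = 1011 − 26.85 = 984.15 ≈ 984 hPa.

984 hPa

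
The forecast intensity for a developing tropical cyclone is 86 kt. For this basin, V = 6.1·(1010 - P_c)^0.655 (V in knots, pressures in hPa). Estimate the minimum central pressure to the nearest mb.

ΔP = (V / 6.1)^(1/0.655) = (86/6.1)^1.527.
86/6.1 = 14.098; 14.098^1.527 ≈ 56.81 mb.
P_c = 1010 − 56.81 = 953.19 ≈ 953 mb.

953 mb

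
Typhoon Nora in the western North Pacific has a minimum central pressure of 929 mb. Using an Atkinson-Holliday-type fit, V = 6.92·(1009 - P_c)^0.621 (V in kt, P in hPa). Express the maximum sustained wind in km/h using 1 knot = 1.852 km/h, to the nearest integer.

195 km/h

ΔP = 1009 − 929 = 80 mb.
V ≈ 6.92 × 80^0.621 = 6.92 × 15.199 ≈ 105.178 kt.
105.178 × 1.852 ≈ 194.79 km/h → 195 km/h.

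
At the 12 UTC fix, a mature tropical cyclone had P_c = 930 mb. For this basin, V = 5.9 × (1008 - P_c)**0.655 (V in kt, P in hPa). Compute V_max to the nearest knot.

ΔP = 1008 − 930 = 78 mb.
78^0.655 ≈ 17.351.
V ≈ 5.9 × 17.351 ≈ 102.4 kt.

102 kt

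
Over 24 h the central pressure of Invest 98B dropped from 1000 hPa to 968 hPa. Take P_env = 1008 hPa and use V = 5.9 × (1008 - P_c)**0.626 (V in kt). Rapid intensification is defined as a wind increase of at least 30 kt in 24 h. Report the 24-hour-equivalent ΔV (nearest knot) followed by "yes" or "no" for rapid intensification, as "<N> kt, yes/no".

V₁: ΔP = 8, V ≈ 5.9 × 8^0.626 ≈ 21.69 kt.
V₂: ΔP = 40, V ≈ 5.9 × 40^0.626 ≈ 59.39 kt.
ΔV over 24 h = 37.70 kt → 24 h equivalent = 37.70 × 24/24 ≈ 37.70 kt.
38 kt ≥ 30 kt ⇒ rapid intensification.

38 kt, yes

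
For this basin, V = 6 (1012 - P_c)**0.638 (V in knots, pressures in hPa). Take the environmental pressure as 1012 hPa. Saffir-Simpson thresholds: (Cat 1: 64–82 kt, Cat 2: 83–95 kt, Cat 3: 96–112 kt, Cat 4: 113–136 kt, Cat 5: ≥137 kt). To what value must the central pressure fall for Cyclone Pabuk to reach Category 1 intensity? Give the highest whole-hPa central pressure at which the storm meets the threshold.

971 hPa

Category 1 begins at V = 64 kt.
Required ΔP = (64/6)^(1/0.638) = 10.667^1.567 ≈ 40.86 hPa.
P_c ≤ 1012 − 40.86 = 971.14, so the highest integer P_c is 971 hPa.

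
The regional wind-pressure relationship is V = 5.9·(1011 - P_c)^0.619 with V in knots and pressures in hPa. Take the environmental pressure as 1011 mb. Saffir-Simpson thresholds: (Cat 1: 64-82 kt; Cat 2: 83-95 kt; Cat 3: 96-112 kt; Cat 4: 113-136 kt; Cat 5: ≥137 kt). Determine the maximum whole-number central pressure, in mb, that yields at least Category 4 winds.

Category 4 begins at V = 113 kt.
Required ΔP = (113/5.9)^(1/0.619) = 19.153^1.616 ≈ 117.88 mb.
P_c ≤ 1011 − 117.88 = 893.12, so the highest integer P_c is 893 mb.

893 mb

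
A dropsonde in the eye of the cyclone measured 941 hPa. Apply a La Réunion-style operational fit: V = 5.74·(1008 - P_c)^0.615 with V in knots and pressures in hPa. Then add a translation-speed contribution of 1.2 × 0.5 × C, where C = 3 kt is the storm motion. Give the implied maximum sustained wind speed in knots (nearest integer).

ΔP = 1008 − 941 = 67 hPa.
67^0.615 ≈ 13.275.
V ≈ 5.74 × 13.275 ≈ 76.2 kt.
Translation term: 1.2 × 0.5 × 3 = 1.8 kt.
Corrected V ≈ 78 kt → 78 kt.

78 kt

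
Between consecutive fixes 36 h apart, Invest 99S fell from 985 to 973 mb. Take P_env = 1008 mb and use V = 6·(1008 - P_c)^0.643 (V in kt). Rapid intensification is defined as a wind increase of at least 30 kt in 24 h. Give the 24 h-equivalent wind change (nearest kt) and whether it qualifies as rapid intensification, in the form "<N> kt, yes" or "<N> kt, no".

9 kt, no

V₁: ΔP = 23, V ≈ 6 × 23^0.643 ≈ 45.05 kt.
V₂: ΔP = 35, V ≈ 6 × 35^0.643 ≈ 59.02 kt.
ΔV over 36 h = 13.97 kt → 24 h equivalent = 13.97 × 24/36 ≈ 9.31 kt.
9 kt < 30 kt ⇒ not rapid intensification.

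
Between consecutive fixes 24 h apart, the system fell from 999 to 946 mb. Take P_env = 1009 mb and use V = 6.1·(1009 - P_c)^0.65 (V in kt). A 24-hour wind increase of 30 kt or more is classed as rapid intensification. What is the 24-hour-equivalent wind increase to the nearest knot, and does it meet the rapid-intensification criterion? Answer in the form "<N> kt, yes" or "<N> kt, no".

63 kt, yes

V₁: ΔP = 10, V ≈ 6.1 × 10^0.65 ≈ 27.25 kt.
V₂: ΔP = 63, V ≈ 6.1 × 63^0.65 ≈ 90.14 kt.
ΔV over 24 h = 62.89 kt → 24 h equivalent = 62.89 × 24/24 ≈ 62.89 kt.
63 kt ≥ 30 kt ⇒ rapid intensification.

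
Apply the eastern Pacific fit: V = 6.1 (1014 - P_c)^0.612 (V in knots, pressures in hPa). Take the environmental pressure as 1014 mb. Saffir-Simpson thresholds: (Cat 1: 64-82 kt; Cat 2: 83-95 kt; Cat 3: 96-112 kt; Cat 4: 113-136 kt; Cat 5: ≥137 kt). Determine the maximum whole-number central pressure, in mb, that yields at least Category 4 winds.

896 mb

Category 4 begins at V = 113 kt.
Required ΔP = (113/6.1)^(1/0.612) = 18.525^1.634 ≈ 117.89 mb.
P_c ≤ 1014 − 117.89 = 896.11, so the highest integer P_c is 896 mb.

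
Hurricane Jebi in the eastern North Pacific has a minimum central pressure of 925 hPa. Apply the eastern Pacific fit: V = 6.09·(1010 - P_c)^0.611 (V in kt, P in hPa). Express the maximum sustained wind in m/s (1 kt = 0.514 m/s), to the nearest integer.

47 m/s

ΔP = 1010 − 925 = 85 hPa.
V ≈ 6.09 × 85^0.611 = 6.09 × 15.096 ≈ 91.937 kt.
91.937 × 0.514 ≈ 47.26 m/s → 47 m/s.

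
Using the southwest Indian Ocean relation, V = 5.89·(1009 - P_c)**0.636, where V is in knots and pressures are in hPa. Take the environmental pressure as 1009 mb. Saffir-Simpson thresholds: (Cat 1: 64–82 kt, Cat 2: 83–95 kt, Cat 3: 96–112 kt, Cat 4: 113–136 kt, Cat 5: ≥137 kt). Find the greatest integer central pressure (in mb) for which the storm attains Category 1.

Category 1 begins at V = 64 kt.
Required ΔP = (64/5.89)^(1/0.636) = 10.866^1.572 ≈ 42.56 mb.
P_c ≤ 1009 − 42.56 = 966.44, so the highest integer P_c is 966 mb.

966 mb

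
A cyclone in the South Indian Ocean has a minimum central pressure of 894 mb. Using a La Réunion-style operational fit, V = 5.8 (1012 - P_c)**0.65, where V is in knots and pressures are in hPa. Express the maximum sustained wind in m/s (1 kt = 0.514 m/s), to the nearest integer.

ΔP = 1012 − 894 = 118 mb.
V ≈ 5.8 × 118^0.65 = 5.8 × 22.219 ≈ 128.870 kt.
128.870 × 0.514 ≈ 66.24 m/s → 66 m/s.

66 m/s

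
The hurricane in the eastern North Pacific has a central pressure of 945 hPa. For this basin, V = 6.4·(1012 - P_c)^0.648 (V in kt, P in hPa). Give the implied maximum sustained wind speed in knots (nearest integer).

ΔP = 1012 − 945 = 67 hPa.
67^0.648 ≈ 15.251.
V ≈ 6.4 × 15.251 ≈ 97.6 kt.

98 kt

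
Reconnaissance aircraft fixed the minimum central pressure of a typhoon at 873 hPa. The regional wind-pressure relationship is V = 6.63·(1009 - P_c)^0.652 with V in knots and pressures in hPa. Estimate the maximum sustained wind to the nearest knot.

ΔP = 1009 − 873 = 136 hPa.
136^0.652 ≈ 24.607.
V ≈ 6.63 × 24.607 ≈ 163.1 kt.

163 kt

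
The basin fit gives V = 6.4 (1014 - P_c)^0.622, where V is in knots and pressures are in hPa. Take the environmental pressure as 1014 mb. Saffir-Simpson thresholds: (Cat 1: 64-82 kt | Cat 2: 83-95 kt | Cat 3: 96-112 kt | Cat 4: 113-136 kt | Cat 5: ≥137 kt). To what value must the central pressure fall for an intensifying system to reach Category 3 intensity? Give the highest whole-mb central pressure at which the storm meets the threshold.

936 mb

Category 3 begins at V = 96 kt.
Required ΔP = (96/6.4)^(1/0.622) = 15.000^1.608 ≈ 77.77 mb.
P_c ≤ 1014 − 77.77 = 936.23, so the highest integer P_c is 936 mb.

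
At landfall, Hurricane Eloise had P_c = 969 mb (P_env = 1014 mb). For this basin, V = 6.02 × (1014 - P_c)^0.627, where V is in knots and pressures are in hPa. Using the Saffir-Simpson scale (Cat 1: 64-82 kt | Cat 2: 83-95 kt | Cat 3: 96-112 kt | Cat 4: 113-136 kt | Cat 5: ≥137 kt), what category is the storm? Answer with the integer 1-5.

ΔP = 1014 − 969 = 45 mb.
V ≈ 6.02 × 45^0.627 = 6.02 × 10.88 ≈ 65 kt.
65 kt falls in the Category 1 band.

1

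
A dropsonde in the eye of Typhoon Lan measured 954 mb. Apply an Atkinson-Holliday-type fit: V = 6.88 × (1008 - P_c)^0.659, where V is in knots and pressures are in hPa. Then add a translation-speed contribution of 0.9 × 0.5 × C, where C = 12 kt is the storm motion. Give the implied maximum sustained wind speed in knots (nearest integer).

ΔP = 1008 − 954 = 54 mb.
54^0.659 ≈ 13.856.
V ≈ 6.88 × 13.856 ≈ 95.3 kt.
Translation term: 0.9 × 0.5 × 12 = 5.4 kt.
Corrected V ≈ 100.7 kt → 101 kt.

101 kt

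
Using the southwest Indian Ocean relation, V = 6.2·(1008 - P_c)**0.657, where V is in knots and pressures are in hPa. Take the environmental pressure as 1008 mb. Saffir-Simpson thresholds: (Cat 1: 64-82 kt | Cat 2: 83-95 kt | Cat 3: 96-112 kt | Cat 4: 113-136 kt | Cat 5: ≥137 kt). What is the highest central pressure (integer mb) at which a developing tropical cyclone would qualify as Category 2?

Category 2 begins at V = 83 kt.
Required ΔP = (83/6.2)^(1/0.657) = 13.387^1.522 ≈ 51.87 mb.
P_c ≤ 1008 − 51.87 = 956.13, so the highest integer P_c is 956 mb.

956 mb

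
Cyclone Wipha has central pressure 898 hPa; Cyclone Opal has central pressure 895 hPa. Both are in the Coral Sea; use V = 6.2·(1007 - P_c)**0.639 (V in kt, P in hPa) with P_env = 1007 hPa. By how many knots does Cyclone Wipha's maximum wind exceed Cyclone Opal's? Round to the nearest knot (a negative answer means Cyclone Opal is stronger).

-2 kt

Cyclone Wipha: ΔP = 109; V ≈ 6.2 × 109^0.639 ≈ 124.25 kt.
Cyclone Opal: ΔP = 112; V ≈ 6.2 × 112^0.639 ≈ 126.43 kt.
Difference ≈ 124.25 − 126.43 = -2.18 → -2 kt.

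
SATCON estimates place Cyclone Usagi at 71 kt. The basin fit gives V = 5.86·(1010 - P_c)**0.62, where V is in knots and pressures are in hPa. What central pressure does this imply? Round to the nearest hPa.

ΔP = (V / 5.86)^(1/0.62) = (71/5.86)^1.613.
71/5.86 = 12.116; 12.116^1.613 ≈ 55.89 hPa.
P_c = 1010 − 55.89 = 954.11 ≈ 954 hPa.

954 hPa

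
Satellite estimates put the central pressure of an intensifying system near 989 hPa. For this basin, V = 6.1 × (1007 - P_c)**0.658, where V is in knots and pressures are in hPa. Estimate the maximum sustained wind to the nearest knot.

ΔP = 1007 − 989 = 18 hPa.
18^0.658 ≈ 6.698.
V ≈ 6.1 × 6.698 ≈ 40.9 kt.

41 kt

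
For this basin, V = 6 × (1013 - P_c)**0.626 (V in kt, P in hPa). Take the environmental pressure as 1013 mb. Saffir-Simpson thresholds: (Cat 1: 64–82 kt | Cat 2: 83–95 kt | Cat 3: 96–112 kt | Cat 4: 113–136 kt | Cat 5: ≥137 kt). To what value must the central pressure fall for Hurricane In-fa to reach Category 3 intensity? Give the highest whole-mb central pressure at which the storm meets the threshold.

Category 3 begins at V = 96 kt.
Required ΔP = (96/6)^(1/0.626) = 16.000^1.597 ≈ 83.85 mb.
P_c ≤ 1013 − 83.85 = 929.15, so the highest integer P_c is 929 mb.

929 mb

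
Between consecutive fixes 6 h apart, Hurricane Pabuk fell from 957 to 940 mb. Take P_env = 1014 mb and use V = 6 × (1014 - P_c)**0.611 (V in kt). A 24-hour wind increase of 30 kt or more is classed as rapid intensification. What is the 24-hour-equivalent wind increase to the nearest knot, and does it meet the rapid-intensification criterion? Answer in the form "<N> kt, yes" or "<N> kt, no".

49 kt, yes

V₁: ΔP = 57, V ≈ 6 × 57^0.611 ≈ 70.96 kt.
V₂: ΔP = 74, V ≈ 6 × 74^0.611 ≈ 83.22 kt.
ΔV over 6 h = 12.26 kt → 24 h equivalent = 12.26 × 24/6 ≈ 49.04 kt.
49 kt ≥ 30 kt ⇒ rapid intensification.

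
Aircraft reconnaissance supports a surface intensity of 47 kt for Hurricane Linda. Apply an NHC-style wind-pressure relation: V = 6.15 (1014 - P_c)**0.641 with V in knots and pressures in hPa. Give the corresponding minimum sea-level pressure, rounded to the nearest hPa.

ΔP = (V / 6.15)^(1/0.641) = (47/6.15)^1.560.
47/6.15 = 7.642; 7.642^1.560 ≈ 23.87 hPa.
P_c = 1014 − 23.87 = 990.13 ≈ 990 hPa.

990 hPa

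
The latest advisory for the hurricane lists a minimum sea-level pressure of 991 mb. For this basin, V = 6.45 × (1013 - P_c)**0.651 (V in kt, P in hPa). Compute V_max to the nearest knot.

ΔP = 1013 − 991 = 22 mb.
22^0.651 ≈ 7.480.
V ≈ 6.45 × 7.480 ≈ 48.2 kt.

48 kt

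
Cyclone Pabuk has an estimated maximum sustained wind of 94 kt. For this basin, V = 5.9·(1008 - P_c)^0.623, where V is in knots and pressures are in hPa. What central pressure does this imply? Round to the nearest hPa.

923 hPa

ΔP = (V / 5.9)^(1/0.623) = (94/5.9)^1.605.
94/5.9 = 15.932; 15.932^1.605 ≈ 85.08 hPa.
P_c = 1008 − 85.08 = 922.92 ≈ 923 hPa.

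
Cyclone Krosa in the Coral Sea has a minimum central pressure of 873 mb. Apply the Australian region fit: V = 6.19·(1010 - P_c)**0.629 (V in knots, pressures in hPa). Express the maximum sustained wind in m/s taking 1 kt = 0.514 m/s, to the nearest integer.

70 m/s

ΔP = 1010 − 873 = 137 mb.
V ≈ 6.19 × 137^0.629 = 6.19 × 22.080 ≈ 136.675 kt.
136.675 × 0.514 ≈ 70.25 m/s → 70 m/s.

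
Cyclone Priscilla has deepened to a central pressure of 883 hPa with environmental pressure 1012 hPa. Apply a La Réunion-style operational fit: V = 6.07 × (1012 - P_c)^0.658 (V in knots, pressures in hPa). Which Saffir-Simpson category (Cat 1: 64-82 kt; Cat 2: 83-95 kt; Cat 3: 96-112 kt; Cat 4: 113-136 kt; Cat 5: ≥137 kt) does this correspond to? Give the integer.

5

ΔP = 1012 − 883 = 129 hPa.
V ≈ 6.07 × 129^0.658 = 6.07 × 24.48 ≈ 149 kt.
149 kt falls in the Category 5 band.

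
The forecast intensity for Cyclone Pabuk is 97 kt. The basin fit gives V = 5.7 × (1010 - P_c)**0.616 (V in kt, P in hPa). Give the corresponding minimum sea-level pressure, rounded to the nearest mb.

ΔP = (V / 5.7)^(1/0.616) = (97/5.7)^1.623.
97/5.7 = 17.018; 17.018^1.623 ≈ 99.59 mb.
P_c = 1010 − 99.59 = 910.41 ≈ 910 mb.

910 mb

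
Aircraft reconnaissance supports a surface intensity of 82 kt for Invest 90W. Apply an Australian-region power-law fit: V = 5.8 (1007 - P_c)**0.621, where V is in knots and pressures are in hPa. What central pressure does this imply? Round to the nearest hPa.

ΔP = (V / 5.8)^(1/0.621) = (82/5.8)^1.610.
82/5.8 = 14.138; 14.138^1.610 ≈ 71.20 hPa.
P_c = 1007 − 71.20 = 935.80 ≈ 936 hPa.

936 hPa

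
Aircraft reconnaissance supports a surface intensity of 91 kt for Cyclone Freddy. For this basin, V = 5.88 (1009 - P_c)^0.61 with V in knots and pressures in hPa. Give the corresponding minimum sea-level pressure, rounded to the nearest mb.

920 mb

ΔP = (V / 5.88)^(1/0.61) = (91/5.88)^1.639.
91/5.88 = 15.476; 15.476^1.639 ≈ 89.18 mb.
P_c = 1009 − 89.18 = 919.82 ≈ 920 mb.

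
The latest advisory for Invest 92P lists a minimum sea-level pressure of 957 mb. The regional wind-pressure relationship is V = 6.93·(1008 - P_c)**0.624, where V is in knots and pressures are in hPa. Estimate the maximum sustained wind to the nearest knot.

ΔP = 1008 − 957 = 51 mb.
51^0.624 ≈ 11.629.
V ≈ 6.93 × 11.629 ≈ 80.6 kt.

81 kt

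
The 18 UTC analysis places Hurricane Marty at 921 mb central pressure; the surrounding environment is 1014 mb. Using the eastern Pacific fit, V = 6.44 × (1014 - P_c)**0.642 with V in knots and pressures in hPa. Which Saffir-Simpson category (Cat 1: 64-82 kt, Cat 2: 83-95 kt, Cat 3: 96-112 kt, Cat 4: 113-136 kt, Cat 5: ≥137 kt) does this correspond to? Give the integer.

4

ΔP = 1014 − 921 = 93 mb.
V ≈ 6.44 × 93^0.642 = 6.44 × 18.36 ≈ 118 kt.
118 kt falls in the Category 4 band.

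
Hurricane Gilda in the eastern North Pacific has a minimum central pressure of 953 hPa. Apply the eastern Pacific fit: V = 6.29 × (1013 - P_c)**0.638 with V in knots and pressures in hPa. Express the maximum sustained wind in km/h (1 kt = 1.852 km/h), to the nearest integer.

159 km/h

ΔP = 1013 − 953 = 60 hPa.
V ≈ 6.29 × 60^0.638 = 6.29 × 13.629 ≈ 85.726 kt.
85.726 × 1.852 ≈ 158.76 km/h → 159 km/h.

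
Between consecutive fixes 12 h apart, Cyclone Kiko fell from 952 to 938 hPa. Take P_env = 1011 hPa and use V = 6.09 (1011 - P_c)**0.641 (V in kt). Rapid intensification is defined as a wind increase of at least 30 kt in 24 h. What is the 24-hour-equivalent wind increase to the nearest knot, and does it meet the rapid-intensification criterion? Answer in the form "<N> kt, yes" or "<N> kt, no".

V₁: ΔP = 59, V ≈ 6.09 × 59^0.641 ≈ 83.13 kt.
V₂: ΔP = 73, V ≈ 6.09 × 73^0.641 ≈ 95.28 kt.
ΔV over 12 h = 12.15 kt → 24 h equivalent = 12.15 × 24/12 ≈ 24.30 kt.
24 kt < 30 kt ⇒ not rapid intensification.

24 kt, no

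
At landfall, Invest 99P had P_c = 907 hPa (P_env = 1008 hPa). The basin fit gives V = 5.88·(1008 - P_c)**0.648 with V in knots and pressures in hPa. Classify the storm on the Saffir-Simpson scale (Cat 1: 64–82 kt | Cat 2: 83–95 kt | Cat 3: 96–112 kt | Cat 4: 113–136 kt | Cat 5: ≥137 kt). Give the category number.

ΔP = 1008 − 907 = 101 hPa.
V ≈ 5.88 × 101^0.648 = 5.88 × 19.90 ≈ 117 kt.
117 kt falls in the Category 4 band.

4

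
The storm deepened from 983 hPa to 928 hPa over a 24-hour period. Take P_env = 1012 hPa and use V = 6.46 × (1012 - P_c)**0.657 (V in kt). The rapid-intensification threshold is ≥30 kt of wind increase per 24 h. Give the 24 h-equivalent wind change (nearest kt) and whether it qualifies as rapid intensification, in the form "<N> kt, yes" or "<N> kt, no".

60 kt, yes

V₁: ΔP = 29, V ≈ 6.46 × 29^0.657 ≈ 59.02 kt.
V₂: ΔP = 84, V ≈ 6.46 × 84^0.657 ≈ 118.71 kt.
ΔV over 24 h = 59.69 kt → 24 h equivalent = 59.69 × 24/24 ≈ 59.69 kt.
60 kt ≥ 30 kt ⇒ rapid intensification.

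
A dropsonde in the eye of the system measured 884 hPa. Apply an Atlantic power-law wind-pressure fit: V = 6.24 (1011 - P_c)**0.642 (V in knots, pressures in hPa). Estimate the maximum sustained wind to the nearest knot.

ΔP = 1011 − 884 = 127 hPa.
127^0.642 ≈ 22.420.
V ≈ 6.24 × 22.420 ≈ 139.9 kt.

140 kt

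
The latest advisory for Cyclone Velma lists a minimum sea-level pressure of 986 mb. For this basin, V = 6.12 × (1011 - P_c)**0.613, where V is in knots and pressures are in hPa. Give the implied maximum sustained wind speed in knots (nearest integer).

44 kt

ΔP = 1011 − 986 = 25 mb.
25^0.613 ≈ 7.193.
V ≈ 6.12 × 7.193 ≈ 44.0 kt.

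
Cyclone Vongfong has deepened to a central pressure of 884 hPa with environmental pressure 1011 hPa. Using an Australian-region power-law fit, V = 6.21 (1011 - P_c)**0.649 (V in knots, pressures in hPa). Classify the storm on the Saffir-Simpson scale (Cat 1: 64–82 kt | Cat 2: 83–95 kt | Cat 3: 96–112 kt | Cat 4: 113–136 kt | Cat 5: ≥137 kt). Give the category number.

ΔP = 1011 − 884 = 127 hPa.
V ≈ 6.21 × 127^0.649 = 6.21 × 23.19 ≈ 144 kt.
144 kt falls in the Category 5 band.

5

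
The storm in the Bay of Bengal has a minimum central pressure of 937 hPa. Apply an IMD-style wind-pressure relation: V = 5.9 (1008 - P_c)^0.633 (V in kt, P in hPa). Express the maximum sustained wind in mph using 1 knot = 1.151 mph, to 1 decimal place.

100.9 mph

ΔP = 1008 − 937 = 71 hPa.
V ≈ 5.9 × 71^0.633 = 5.9 × 14.854 ≈ 87.639 kt.
87.639 × 1.151 ≈ 100.87 mph → 100.9 mph.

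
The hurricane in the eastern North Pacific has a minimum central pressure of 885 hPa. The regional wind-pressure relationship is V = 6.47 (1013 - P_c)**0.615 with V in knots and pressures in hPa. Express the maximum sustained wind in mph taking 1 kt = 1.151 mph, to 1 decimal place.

ΔP = 1013 − 885 = 128 hPa.
V ≈ 6.47 × 128^0.615 = 6.47 × 19.767 ≈ 127.891 kt.
127.891 × 1.151 ≈ 147.20 mph → 147.2 mph.

147.2 mph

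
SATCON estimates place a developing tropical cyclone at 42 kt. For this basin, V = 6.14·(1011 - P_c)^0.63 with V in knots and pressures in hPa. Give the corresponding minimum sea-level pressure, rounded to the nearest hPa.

990 hPa

ΔP = (V / 6.14)^(1/0.63) = (42/6.14)^1.587.
42/6.14 = 6.840; 6.840^1.587 ≈ 21.16 hPa.
P_c = 1011 − 21.16 = 989.84 ≈ 990 hPa.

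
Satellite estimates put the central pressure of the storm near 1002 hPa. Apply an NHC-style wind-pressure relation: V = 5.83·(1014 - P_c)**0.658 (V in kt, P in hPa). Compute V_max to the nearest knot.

ΔP = 1014 − 1002 = 12 hPa.
12^0.658 ≈ 5.130.
V ≈ 5.83 × 5.130 ≈ 29.9 kt.

30 kt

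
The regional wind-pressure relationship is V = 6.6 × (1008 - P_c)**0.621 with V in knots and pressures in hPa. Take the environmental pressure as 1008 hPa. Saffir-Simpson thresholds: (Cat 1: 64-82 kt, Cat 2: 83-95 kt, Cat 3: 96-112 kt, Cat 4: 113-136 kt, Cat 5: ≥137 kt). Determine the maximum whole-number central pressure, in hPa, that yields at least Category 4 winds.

Category 4 begins at V = 113 kt.
Required ΔP = (113/6.6)^(1/0.621) = 17.121^1.610 ≈ 96.91 hPa.
P_c ≤ 1008 − 96.91 = 911.09, so the highest integer P_c is 911 hPa.

911 hPa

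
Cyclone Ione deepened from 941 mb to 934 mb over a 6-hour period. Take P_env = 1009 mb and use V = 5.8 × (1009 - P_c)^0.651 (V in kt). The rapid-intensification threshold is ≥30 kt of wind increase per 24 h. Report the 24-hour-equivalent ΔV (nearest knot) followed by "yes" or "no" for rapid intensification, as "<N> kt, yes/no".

V₁: ΔP = 68, V ≈ 5.8 × 68^0.651 ≈ 90.45 kt.
V₂: ΔP = 75, V ≈ 5.8 × 75^0.651 ≈ 96.40 kt.
ΔV over 6 h = 5.95 kt → 24 h equivalent = 5.95 × 24/6 ≈ 23.80 kt.
24 kt < 30 kt ⇒ not rapid intensification.

24 kt, no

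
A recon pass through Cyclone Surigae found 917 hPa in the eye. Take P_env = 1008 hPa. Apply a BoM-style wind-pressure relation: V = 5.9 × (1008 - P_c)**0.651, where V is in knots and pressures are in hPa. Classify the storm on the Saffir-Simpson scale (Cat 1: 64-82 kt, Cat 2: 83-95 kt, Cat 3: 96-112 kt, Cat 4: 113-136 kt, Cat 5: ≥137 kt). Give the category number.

ΔP = 1008 − 917 = 91 hPa.
V ≈ 5.9 × 91^0.651 = 5.9 × 18.85 ≈ 111 kt.
111 kt falls in the Category 3 band.

3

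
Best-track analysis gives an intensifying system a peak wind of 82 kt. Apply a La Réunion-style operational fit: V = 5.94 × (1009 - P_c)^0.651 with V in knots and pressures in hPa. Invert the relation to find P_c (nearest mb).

953 mb

ΔP = (V / 5.94)^(1/0.651) = (82/5.94)^1.536.
82/5.94 = 13.805; 13.805^1.536 ≈ 56.39 mb.
P_c = 1009 − 56.39 = 952.61 ≈ 953 mb.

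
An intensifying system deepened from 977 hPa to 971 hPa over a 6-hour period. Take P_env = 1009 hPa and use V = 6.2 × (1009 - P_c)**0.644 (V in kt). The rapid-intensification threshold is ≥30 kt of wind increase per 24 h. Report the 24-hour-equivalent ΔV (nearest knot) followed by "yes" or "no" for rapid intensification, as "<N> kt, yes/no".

V₁: ΔP = 32, V ≈ 6.2 × 32^0.644 ≈ 57.77 kt.
V₂: ΔP = 38, V ≈ 6.2 × 38^0.644 ≈ 64.53 kt.
ΔV over 6 h = 6.76 kt → 24 h equivalent = 6.76 × 24/6 ≈ 27.04 kt.
27 kt < 30 kt ⇒ not rapid intensification.

27 kt, no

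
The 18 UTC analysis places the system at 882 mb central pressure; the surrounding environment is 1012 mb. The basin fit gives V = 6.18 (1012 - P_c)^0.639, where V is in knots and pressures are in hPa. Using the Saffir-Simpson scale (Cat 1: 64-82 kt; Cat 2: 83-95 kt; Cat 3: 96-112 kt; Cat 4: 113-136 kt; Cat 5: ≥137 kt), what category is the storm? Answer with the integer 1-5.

5

ΔP = 1012 − 882 = 130 mb.
V ≈ 6.18 × 130^0.639 = 6.18 × 22.43 ≈ 139 kt.
139 kt falls in the Category 5 band.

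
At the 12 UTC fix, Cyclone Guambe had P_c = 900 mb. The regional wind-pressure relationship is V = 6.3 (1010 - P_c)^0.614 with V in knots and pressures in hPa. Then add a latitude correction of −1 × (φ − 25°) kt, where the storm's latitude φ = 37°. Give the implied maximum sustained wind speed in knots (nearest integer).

101 kt

ΔP = 1010 − 900 = 110 mb.
110^0.614 ≈ 17.923.
V ≈ 6.3 × 17.923 ≈ 112.9 kt.
Latitude correction: −1 × (37 − 25) = -12 kt.
Corrected V ≈ 100.9 kt → 101 kt.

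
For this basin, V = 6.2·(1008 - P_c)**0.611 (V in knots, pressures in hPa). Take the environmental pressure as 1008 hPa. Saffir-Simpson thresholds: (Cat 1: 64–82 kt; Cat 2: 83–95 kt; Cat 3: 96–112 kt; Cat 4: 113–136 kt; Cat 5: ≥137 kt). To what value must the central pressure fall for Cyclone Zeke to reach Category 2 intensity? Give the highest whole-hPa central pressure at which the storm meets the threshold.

Category 2 begins at V = 83 kt.
Required ΔP = (83/6.2)^(1/0.611) = 13.387^1.637 ≈ 69.82 hPa.
P_c ≤ 1008 − 69.82 = 938.18, so the highest integer P_c is 938 hPa.

938 hPa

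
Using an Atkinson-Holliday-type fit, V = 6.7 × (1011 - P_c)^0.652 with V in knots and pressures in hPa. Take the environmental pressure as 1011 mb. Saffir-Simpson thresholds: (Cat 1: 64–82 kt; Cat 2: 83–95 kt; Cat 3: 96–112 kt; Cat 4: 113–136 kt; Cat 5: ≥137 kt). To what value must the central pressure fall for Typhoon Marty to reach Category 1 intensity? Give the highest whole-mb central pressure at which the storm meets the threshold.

979 mb

Category 1 begins at V = 64 kt.
Required ΔP = (64/6.7)^(1/0.652) = 9.552^1.534 ≈ 31.86 mb.
P_c ≤ 1011 − 31.86 = 979.14, so the highest integer P_c is 979 mb.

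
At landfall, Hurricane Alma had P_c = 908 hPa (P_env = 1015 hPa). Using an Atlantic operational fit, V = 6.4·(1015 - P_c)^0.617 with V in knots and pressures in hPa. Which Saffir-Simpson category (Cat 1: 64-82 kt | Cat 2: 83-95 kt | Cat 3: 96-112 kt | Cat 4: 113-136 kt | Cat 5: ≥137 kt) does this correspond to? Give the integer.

4

ΔP = 1015 − 908 = 107 hPa.
V ≈ 6.4 × 107^0.617 = 6.4 × 17.87 ≈ 114 kt.
114 kt falls in the Category 4 band.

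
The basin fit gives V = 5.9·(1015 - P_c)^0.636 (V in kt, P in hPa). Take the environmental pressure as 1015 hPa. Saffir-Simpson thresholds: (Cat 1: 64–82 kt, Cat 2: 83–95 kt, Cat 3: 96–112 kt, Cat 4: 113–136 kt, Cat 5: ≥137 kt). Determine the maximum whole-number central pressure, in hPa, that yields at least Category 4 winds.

911 hPa

Category 4 begins at V = 113 kt.
Required ΔP = (113/5.9)^(1/0.636) = 19.153^1.572 ≈ 103.77 hPa.
P_c ≤ 1015 − 103.77 = 911.23, so the highest integer P_c is 911 hPa.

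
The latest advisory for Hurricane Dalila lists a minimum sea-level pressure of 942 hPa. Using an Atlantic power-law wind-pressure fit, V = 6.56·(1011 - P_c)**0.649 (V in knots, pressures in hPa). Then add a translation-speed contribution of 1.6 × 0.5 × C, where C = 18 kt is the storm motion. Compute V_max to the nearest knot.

ΔP = 1011 − 942 = 69 hPa.
69^0.649 ≈ 15.610.
V ≈ 6.56 × 15.610 ≈ 102.4 kt.
Translation term: 1.6 × 0.5 × 18 = 14.4 kt.
Corrected V ≈ 116.8 kt → 117 kt.

117 kt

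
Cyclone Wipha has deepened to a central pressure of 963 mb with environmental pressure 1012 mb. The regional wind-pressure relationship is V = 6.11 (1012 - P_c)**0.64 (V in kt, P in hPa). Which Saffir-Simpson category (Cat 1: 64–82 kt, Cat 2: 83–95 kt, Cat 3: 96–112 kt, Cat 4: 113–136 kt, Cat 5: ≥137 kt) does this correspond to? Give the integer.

1

ΔP = 1012 − 963 = 49 mb.
V ≈ 6.11 × 49^0.64 = 6.11 × 12.07 ≈ 74 kt.
74 kt falls in the Category 1 band.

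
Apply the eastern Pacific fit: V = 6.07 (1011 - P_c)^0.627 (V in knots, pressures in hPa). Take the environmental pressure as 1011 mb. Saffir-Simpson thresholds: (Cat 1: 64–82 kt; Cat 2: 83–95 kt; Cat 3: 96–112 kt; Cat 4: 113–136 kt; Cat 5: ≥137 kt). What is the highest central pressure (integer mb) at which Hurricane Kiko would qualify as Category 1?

Category 1 begins at V = 64 kt.
Required ΔP = (64/6.07)^(1/0.627) = 10.544^1.595 ≈ 42.81 mb.
P_c ≤ 1011 − 42.81 = 968.19, so the highest integer P_c is 968 mb.

968 mb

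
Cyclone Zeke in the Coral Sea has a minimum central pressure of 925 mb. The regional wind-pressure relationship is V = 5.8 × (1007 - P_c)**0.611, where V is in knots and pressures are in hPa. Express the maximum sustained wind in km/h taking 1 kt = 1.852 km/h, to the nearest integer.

159 km/h

ΔP = 1007 − 925 = 82 mb.
V ≈ 5.8 × 82^0.611 = 5.8 × 14.769 ≈ 85.658 kt.
85.658 × 1.852 ≈ 158.64 km/h → 159 km/h.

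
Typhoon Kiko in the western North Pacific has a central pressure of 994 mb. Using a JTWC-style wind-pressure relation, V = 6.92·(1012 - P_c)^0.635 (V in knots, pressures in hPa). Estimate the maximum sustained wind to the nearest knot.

43 kt

ΔP = 1012 − 994 = 18 mb.
18^0.635 ≈ 6.268.
V ≈ 6.92 × 6.268 ≈ 43.4 kt.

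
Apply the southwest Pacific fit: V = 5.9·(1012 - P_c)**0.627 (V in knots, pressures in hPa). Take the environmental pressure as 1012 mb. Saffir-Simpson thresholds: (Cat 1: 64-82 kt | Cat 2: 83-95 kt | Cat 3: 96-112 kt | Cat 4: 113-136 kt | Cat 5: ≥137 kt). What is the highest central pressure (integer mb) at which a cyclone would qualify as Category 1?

Category 1 begins at V = 64 kt.
Required ΔP = (64/5.9)^(1/0.627) = 10.847^1.595 ≈ 44.80 mb.
P_c ≤ 1012 − 44.80 = 967.20, so the highest integer P_c is 967 mb.

967 mb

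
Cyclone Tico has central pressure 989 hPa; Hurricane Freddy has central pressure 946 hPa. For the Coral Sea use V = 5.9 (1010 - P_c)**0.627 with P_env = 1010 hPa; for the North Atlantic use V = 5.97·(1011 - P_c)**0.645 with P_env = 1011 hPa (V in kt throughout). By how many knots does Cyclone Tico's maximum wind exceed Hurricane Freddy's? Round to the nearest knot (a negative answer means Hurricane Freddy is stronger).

-48 kt

Cyclone Tico: ΔP = 21; V ≈ 5.9 × 21^0.627 ≈ 39.80 kt.
Hurricane Freddy: ΔP = 65; V ≈ 5.97 × 65^0.645 ≈ 88.17 kt.
Difference ≈ 39.80 − 88.17 = -48.37 → -48 kt.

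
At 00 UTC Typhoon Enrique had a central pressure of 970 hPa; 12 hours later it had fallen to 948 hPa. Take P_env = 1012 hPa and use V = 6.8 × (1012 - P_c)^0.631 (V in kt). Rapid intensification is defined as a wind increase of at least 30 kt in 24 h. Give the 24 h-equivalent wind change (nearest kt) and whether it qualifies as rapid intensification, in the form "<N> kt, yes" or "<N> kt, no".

V₁: ΔP = 42, V ≈ 6.8 × 42^0.631 ≈ 71.91 kt.
V₂: ΔP = 64, V ≈ 6.8 × 64^0.631 ≈ 93.80 kt.
ΔV over 12 h = 21.89 kt → 24 h equivalent = 21.89 × 24/12 ≈ 43.78 kt.
44 kt ≥ 30 kt ⇒ rapid intensification.

44 kt, yes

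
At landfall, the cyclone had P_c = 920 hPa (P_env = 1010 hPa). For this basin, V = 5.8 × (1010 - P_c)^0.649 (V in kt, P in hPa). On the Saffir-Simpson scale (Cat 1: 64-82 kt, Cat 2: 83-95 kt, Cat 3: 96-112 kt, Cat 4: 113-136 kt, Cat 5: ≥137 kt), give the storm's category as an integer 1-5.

ΔP = 1010 − 920 = 90 hPa.
V ≈ 5.8 × 90^0.649 = 5.8 × 18.55 ≈ 108 kt.
108 kt falls in the Category 3 band.

3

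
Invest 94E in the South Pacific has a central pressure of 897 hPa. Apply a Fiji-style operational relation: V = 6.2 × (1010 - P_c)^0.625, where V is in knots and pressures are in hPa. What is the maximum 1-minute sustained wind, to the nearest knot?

119 kt

ΔP = 1010 − 897 = 113 hPa.
113^0.625 ≈ 19.194.
V ≈ 6.2 × 19.194 ≈ 119.0 kt.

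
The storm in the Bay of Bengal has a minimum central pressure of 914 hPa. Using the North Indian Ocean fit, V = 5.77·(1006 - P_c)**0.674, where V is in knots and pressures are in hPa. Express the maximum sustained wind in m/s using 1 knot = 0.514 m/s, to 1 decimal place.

ΔP = 1006 − 914 = 92 hPa.
V ≈ 5.77 × 92^0.674 = 5.77 × 21.067 ≈ 121.554 kt.
121.554 × 0.514 ≈ 62.48 m/s → 62.5 m/s.

62.5 m/s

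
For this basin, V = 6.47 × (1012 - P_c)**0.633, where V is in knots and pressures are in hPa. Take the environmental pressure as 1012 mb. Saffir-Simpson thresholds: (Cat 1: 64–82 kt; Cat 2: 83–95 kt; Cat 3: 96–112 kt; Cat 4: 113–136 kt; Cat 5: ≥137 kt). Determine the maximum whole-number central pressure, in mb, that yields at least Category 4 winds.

Category 4 begins at V = 113 kt.
Required ΔP = (113/6.47)^(1/0.633) = 17.465^1.580 ≈ 91.70 mb.
P_c ≤ 1012 − 91.70 = 920.30, so the highest integer P_c is 920 mb.

920 mb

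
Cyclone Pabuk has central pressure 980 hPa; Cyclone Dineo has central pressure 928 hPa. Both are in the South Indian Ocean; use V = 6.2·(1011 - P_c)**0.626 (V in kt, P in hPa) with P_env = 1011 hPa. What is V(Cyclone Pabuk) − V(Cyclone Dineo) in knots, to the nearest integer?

Cyclone Pabuk: ΔP = 31; V ≈ 6.2 × 31^0.626 ≈ 53.21 kt.
Cyclone Dineo: ΔP = 83; V ≈ 6.2 × 83^0.626 ≈ 98.57 kt.
Difference ≈ 53.21 − 98.57 = -45.36 → -45 kt.

-45 kt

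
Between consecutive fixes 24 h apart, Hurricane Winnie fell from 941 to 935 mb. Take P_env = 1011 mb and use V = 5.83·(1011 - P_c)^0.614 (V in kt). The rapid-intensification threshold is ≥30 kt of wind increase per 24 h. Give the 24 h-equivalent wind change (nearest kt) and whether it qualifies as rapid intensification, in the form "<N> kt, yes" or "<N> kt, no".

4 kt, no

V₁: ΔP = 70, V ≈ 5.83 × 70^0.614 ≈ 79.17 kt.
V₂: ΔP = 76, V ≈ 5.83 × 76^0.614 ≈ 83.27 kt.
ΔV over 24 h = 4.10 kt → 24 h equivalent = 4.10 × 24/24 ≈ 4.10 kt.
4 kt < 30 kt ⇒ not rapid intensification.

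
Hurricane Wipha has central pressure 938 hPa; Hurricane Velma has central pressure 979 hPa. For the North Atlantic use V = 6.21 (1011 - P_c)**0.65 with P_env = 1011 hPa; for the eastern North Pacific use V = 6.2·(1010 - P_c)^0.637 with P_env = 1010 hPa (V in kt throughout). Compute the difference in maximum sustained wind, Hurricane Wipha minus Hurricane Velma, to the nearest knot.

Hurricane Wipha: ΔP = 73; V ≈ 6.21 × 73^0.65 ≈ 100.98 kt.
Hurricane Velma: ΔP = 31; V ≈ 6.2 × 31^0.637 ≈ 55.26 kt.
Difference ≈ 100.98 − 55.26 = 45.72 → 46 kt.

46 kt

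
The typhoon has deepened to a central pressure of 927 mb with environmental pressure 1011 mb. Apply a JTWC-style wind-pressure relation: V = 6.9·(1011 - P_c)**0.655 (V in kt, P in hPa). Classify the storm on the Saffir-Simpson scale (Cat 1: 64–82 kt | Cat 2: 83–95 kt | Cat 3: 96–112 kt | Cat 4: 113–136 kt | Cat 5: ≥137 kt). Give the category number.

ΔP = 1011 − 927 = 84 mb.
V ≈ 6.9 × 84^0.655 = 6.9 × 18.21 ≈ 126 kt.
126 kt falls in the Category 4 band.

4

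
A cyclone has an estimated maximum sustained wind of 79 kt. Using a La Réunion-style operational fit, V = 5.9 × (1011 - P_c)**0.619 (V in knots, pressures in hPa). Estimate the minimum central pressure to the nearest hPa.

945 hPa

ΔP = (V / 5.9)^(1/0.619) = (79/5.9)^1.616.
79/5.9 = 13.390; 13.390^1.616 ≈ 66.12 hPa.
P_c = 1011 − 66.12 = 944.88 ≈ 945 hPa.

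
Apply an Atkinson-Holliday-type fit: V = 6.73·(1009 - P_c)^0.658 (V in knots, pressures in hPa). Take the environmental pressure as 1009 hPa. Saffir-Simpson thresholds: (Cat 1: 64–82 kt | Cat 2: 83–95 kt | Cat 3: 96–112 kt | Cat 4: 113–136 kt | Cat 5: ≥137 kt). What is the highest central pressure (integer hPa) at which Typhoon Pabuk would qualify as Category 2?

Category 2 begins at V = 83 kt.
Required ΔP = (83/6.73)^(1/0.658) = 12.333^1.520 ≈ 45.51 hPa.
P_c ≤ 1009 − 45.51 = 963.49, so the highest integer P_c is 963 hPa.

963 hPa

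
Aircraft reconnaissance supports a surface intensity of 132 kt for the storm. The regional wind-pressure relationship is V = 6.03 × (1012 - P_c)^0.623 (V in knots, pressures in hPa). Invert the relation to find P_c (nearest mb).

ΔP = (V / 6.03)^(1/0.623) = (132/6.03)^1.605.
132/6.03 = 21.891; 21.891^1.605 ≈ 141.68 mb.
P_c = 1012 − 141.68 = 870.32 ≈ 870 mb.

870 mb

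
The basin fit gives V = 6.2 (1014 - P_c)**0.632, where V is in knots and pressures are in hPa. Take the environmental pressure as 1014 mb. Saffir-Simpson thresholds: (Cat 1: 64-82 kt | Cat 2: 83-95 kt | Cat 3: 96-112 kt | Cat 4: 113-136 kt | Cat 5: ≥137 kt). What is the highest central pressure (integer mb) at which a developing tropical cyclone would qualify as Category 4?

Category 4 begins at V = 113 kt.
Required ΔP = (113/6.2)^(1/0.632) = 18.226^1.582 ≈ 98.80 mb.
P_c ≤ 1014 − 98.80 = 915.20, so the highest integer P_c is 915 mb.

915 mb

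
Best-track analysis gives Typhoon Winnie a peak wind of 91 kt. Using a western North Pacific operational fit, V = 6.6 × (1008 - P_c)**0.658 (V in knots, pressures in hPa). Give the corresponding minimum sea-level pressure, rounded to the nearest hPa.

954 hPa

ΔP = (V / 6.6)^(1/0.658) = (91/6.6)^1.520.
91/6.6 = 13.788; 13.788^1.520 ≈ 53.92 hPa.
P_c = 1008 − 53.92 = 954.08 ≈ 954 hPa.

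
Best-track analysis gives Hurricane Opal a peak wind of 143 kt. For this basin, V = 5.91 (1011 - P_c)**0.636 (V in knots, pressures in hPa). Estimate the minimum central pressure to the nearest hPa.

861 hPa

ΔP = (V / 5.91)^(1/0.636) = (143/5.91)^1.572.
143/5.91 = 24.196; 24.196^1.572 ≈ 149.87 hPa.
P_c = 1011 − 149.87 = 861.13 ≈ 861 hPa.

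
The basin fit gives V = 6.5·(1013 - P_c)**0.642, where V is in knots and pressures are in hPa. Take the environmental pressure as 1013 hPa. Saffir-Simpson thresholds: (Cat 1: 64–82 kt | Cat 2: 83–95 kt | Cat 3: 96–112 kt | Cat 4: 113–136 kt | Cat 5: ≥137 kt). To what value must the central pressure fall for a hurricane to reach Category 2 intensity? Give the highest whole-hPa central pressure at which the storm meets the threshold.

960 hPa

Category 2 begins at V = 83 kt.
Required ΔP = (83/6.5)^(1/0.642) = 12.769^1.558 ≈ 52.84 hPa.
P_c ≤ 1013 − 52.84 = 960.16, so the highest integer P_c is 960 hPa.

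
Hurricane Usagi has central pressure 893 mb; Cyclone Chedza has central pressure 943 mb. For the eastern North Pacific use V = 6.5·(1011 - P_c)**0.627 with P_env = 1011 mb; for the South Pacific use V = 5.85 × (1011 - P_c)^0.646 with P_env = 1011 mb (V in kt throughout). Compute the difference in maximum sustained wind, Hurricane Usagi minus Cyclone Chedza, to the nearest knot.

40 kt

Hurricane Usagi: ΔP = 118; V ≈ 6.5 × 118^0.627 ≈ 129.41 kt.
Cyclone Chedza: ΔP = 68; V ≈ 5.85 × 68^0.646 ≈ 89.32 kt.
Difference ≈ 129.41 − 89.32 = 40.09 → 40 kt.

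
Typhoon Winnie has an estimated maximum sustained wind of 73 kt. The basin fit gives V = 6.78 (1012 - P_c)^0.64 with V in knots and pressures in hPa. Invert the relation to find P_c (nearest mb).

971 mb

ΔP = (V / 6.78)^(1/0.64) = (73/6.78)^1.562.
73/6.78 = 10.767; 10.767^1.562 ≈ 40.99 mb.
P_c = 1012 − 40.99 = 971.01 ≈ 971 mb.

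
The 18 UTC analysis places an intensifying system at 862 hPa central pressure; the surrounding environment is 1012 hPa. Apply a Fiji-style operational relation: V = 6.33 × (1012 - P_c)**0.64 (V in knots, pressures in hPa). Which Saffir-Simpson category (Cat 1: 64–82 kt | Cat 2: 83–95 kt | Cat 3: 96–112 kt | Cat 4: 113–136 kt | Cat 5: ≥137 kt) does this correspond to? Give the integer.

ΔP = 1012 − 862 = 150 hPa.
V ≈ 6.33 × 150^0.64 = 6.33 × 24.70 ≈ 156 kt.
156 kt falls in the Category 5 band.

5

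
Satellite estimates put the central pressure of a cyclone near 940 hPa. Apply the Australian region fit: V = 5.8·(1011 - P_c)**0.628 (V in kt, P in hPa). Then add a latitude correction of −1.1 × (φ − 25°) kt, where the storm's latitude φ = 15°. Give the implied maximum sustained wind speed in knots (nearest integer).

95 kt

ΔP = 1011 − 940 = 71 hPa.
71^0.628 ≈ 14.541.
V ≈ 5.8 × 14.541 ≈ 84.3 kt.
Latitude correction: −1.1 × (15 − 25) = 11 kt.
Corrected V ≈ 95.3 kt → 95 kt.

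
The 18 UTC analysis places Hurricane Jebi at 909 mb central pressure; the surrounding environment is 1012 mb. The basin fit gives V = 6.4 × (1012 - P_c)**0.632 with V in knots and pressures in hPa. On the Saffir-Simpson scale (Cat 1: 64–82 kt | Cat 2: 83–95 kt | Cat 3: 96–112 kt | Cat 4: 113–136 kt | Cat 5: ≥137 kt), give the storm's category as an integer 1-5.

ΔP = 1012 − 909 = 103 mb.
V ≈ 6.4 × 103^0.632 = 6.4 × 18.71 ≈ 120 kt.
120 kt falls in the Category 4 band.

4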